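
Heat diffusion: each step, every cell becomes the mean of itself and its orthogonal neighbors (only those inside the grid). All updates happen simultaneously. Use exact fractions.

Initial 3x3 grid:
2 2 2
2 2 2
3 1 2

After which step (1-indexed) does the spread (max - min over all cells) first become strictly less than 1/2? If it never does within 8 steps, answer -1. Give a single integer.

Step 1: max=9/4, min=5/3, spread=7/12
Step 2: max=25/12, min=28/15, spread=13/60
  -> spread < 1/2 first at step 2
Step 3: max=9827/4800, min=253/135, spread=7483/43200
Step 4: max=87457/43200, min=207779/108000, spread=21727/216000
Step 5: max=11522681/5760000, min=1876289/972000, spread=10906147/155520000
Step 6: max=310334713/155520000, min=227079941/116640000, spread=36295/746496
Step 7: max=18530162411/9331200000, min=3414684163/1749600000, spread=305773/8957952
Step 8: max=1109682305617/559872000000, min=822199420619/419904000000, spread=2575951/107495424

Answer: 2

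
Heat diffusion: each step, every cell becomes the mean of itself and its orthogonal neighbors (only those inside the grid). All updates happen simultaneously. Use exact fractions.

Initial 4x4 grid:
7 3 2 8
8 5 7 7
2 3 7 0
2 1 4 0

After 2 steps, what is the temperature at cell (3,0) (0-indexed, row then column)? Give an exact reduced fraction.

Answer: 95/36

Derivation:
Step 1: cell (3,0) = 5/3
Step 2: cell (3,0) = 95/36
Full grid after step 2:
  21/4 409/80 1231/240 97/18
  409/80 483/100 51/10 76/15
  871/240 77/20 199/50 109/30
  95/36 323/120 331/120 47/18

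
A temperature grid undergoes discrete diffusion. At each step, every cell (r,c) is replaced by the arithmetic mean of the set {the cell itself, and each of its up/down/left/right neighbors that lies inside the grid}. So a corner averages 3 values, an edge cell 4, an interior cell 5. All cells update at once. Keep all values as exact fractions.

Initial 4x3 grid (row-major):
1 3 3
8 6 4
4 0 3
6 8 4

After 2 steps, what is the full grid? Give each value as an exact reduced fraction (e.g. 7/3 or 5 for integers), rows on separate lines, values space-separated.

Answer: 4 887/240 127/36
349/80 102/25 857/240
389/80 403/100 319/80
5 197/40 49/12

Derivation:
After step 1:
  4 13/4 10/3
  19/4 21/5 4
  9/2 21/5 11/4
  6 9/2 5
After step 2:
  4 887/240 127/36
  349/80 102/25 857/240
  389/80 403/100 319/80
  5 197/40 49/12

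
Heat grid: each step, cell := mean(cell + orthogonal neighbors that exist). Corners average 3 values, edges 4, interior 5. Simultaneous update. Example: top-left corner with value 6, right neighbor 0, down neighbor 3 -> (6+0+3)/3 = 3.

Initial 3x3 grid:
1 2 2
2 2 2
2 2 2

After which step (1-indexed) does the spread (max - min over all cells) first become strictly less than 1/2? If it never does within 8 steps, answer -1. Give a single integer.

Answer: 1

Derivation:
Step 1: max=2, min=5/3, spread=1/3
  -> spread < 1/2 first at step 1
Step 2: max=2, min=31/18, spread=5/18
Step 3: max=2, min=391/216, spread=41/216
Step 4: max=709/360, min=23789/12960, spread=347/2592
Step 5: max=7043/3600, min=1448263/777600, spread=2921/31104
Step 6: max=838517/432000, min=87483461/46656000, spread=24611/373248
Step 7: max=18783259/9720000, min=5279997967/2799360000, spread=207329/4478976
Step 8: max=997998401/518400000, min=317893247549/167961600000, spread=1746635/53747712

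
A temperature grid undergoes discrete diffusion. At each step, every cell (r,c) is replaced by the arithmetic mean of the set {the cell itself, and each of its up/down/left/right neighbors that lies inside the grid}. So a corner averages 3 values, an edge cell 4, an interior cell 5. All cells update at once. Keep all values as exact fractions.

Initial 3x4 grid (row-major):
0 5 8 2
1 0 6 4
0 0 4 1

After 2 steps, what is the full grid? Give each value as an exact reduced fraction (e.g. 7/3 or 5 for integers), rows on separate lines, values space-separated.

Answer: 11/6 129/40 527/120 79/18
299/240 113/50 361/100 919/240
19/36 389/240 223/80 3

Derivation:
After step 1:
  2 13/4 21/4 14/3
  1/4 12/5 22/5 13/4
  1/3 1 11/4 3
After step 2:
  11/6 129/40 527/120 79/18
  299/240 113/50 361/100 919/240
  19/36 389/240 223/80 3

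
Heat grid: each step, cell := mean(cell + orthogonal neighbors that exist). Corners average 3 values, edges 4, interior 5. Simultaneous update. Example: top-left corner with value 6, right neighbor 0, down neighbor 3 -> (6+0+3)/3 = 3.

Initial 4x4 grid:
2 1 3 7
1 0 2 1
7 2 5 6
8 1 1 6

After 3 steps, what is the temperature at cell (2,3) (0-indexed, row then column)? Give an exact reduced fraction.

Step 1: cell (2,3) = 9/2
Step 2: cell (2,3) = 481/120
Step 3: cell (2,3) = 3343/900
Full grid after step 3:
  4307/2160 14999/7200 19591/7200 7117/2160
  9067/3600 14441/6000 17191/6000 788/225
  12127/3600 18923/6000 19721/6000 3343/900
  1693/432 25829/7200 25829/7200 8267/2160

Answer: 3343/900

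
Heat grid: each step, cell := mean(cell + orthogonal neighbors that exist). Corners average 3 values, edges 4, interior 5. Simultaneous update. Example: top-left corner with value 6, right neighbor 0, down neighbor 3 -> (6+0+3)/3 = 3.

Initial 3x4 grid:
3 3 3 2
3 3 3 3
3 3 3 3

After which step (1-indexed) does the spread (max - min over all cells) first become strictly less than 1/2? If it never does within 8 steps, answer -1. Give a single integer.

Answer: 1

Derivation:
Step 1: max=3, min=8/3, spread=1/3
  -> spread < 1/2 first at step 1
Step 2: max=3, min=49/18, spread=5/18
Step 3: max=3, min=607/216, spread=41/216
Step 4: max=3, min=73543/25920, spread=4217/25920
Step 5: max=21521/7200, min=4456451/1555200, spread=38417/311040
Step 6: max=429403/144000, min=268735789/93312000, spread=1903471/18662400
Step 7: max=12844241/4320000, min=16195170911/5598720000, spread=18038617/223948800
Step 8: max=1153473241/388800000, min=974501417149/335923200000, spread=883978523/13436928000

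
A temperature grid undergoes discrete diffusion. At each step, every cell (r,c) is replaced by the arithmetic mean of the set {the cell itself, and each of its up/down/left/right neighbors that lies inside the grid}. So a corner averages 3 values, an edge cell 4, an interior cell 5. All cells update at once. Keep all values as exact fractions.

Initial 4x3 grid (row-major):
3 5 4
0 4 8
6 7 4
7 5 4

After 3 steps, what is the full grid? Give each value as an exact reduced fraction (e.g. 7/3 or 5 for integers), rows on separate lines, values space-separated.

Answer: 8293/2160 3047/720 10423/2160
5957/1440 349/75 7097/1440
787/160 6001/1200 7543/1440
473/90 15467/2880 5641/1080

Derivation:
After step 1:
  8/3 4 17/3
  13/4 24/5 5
  5 26/5 23/4
  6 23/4 13/3
After step 2:
  119/36 257/60 44/9
  943/240 89/20 1273/240
  389/80 53/10 1217/240
  67/12 1277/240 95/18
After step 3:
  8293/2160 3047/720 10423/2160
  5957/1440 349/75 7097/1440
  787/160 6001/1200 7543/1440
  473/90 15467/2880 5641/1080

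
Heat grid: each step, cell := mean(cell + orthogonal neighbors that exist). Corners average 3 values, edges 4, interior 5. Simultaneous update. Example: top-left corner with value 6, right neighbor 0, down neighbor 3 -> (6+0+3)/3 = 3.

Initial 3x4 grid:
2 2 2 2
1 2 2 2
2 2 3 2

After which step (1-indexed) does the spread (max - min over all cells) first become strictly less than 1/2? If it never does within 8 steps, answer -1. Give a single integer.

Answer: 3

Derivation:
Step 1: max=7/3, min=5/3, spread=2/3
Step 2: max=271/120, min=413/240, spread=43/80
Step 3: max=2371/1080, min=3883/2160, spread=859/2160
  -> spread < 1/2 first at step 3
Step 4: max=13853/6480, min=48229/25920, spread=7183/25920
Step 5: max=412331/194400, min=2920271/1555200, spread=378377/1555200
Step 6: max=1525771/729000, min=177924133/93312000, spread=3474911/18662400
Step 7: max=727071817/349920000, min=10761138767/5598720000, spread=174402061/1119744000
Step 8: max=21646436509/10497600000, min=651009376813/335923200000, spread=1667063659/13436928000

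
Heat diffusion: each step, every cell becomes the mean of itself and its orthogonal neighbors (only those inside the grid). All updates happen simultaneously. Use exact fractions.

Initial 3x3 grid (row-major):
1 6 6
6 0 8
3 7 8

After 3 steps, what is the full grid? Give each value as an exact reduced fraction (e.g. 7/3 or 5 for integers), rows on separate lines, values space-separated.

Answer: 9119/2160 7057/1600 11779/2160
28969/7200 10227/2000 38819/7200
2561/540 3991/800 1613/270

Derivation:
After step 1:
  13/3 13/4 20/3
  5/2 27/5 11/2
  16/3 9/2 23/3
After step 2:
  121/36 393/80 185/36
  527/120 423/100 757/120
  37/9 229/40 53/9
After step 3:
  9119/2160 7057/1600 11779/2160
  28969/7200 10227/2000 38819/7200
  2561/540 3991/800 1613/270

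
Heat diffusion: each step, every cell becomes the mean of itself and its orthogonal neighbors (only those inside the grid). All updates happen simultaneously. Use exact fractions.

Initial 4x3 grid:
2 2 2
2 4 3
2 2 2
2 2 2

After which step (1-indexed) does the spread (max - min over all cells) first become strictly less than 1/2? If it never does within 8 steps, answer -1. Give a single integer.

Answer: 3

Derivation:
Step 1: max=11/4, min=2, spread=3/4
Step 2: max=51/20, min=2, spread=11/20
Step 3: max=223/90, min=253/120, spread=133/360
  -> spread < 1/2 first at step 3
Step 4: max=31867/12960, min=1537/720, spread=4201/12960
Step 5: max=376477/155520, min=5233/2400, spread=186893/777600
Step 6: max=112217899/46656000, min=2851879/1296000, spread=1910051/9331200
Step 7: max=6673986641/2799360000, min=172877461/77760000, spread=90079609/559872000
Step 8: max=398197542979/167961600000, min=3479548813/1555200000, spread=896250847/6718464000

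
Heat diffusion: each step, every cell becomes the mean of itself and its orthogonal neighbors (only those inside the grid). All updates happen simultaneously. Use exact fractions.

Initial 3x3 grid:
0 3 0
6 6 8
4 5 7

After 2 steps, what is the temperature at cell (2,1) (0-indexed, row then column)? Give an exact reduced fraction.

Answer: 683/120

Derivation:
Step 1: cell (2,1) = 11/2
Step 2: cell (2,1) = 683/120
Full grid after step 2:
  37/12 871/240 67/18
  22/5 113/25 1271/240
  29/6 683/120 209/36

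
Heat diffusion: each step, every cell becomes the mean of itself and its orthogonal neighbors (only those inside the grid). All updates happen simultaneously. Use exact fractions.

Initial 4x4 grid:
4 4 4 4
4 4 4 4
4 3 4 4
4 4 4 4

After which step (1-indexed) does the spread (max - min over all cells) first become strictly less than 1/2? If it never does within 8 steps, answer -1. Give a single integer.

Step 1: max=4, min=15/4, spread=1/4
  -> spread < 1/2 first at step 1
Step 2: max=4, min=189/50, spread=11/50
Step 3: max=4, min=9233/2400, spread=367/2400
Step 4: max=2387/600, min=41629/10800, spread=1337/10800
Step 5: max=71531/18000, min=1254331/324000, spread=33227/324000
Step 6: max=427951/108000, min=37665673/9720000, spread=849917/9720000
Step 7: max=6411467/1620000, min=1132685653/291600000, spread=21378407/291600000
Step 8: max=1920311657/486000000, min=34025537629/8748000000, spread=540072197/8748000000

Answer: 1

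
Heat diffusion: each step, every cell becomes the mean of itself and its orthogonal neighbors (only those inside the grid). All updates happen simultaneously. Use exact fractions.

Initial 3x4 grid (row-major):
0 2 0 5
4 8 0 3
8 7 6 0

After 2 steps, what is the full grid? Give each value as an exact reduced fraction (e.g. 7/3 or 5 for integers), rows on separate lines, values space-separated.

Answer: 19/6 209/80 619/240 77/36
263/60 447/100 73/25 83/30
223/36 631/120 169/40 11/4

Derivation:
After step 1:
  2 5/2 7/4 8/3
  5 21/5 17/5 2
  19/3 29/4 13/4 3
After step 2:
  19/6 209/80 619/240 77/36
  263/60 447/100 73/25 83/30
  223/36 631/120 169/40 11/4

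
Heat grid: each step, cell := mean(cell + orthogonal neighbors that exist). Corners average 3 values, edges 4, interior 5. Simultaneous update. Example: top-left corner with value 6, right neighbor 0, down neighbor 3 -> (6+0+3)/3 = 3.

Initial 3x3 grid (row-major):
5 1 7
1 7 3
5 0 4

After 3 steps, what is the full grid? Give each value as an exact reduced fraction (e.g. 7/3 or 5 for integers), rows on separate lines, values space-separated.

Answer: 3637/1080 4849/1200 8209/2160
26069/7200 19781/6000 6457/1600
1079/360 12847/3600 7169/2160

Derivation:
After step 1:
  7/3 5 11/3
  9/2 12/5 21/4
  2 4 7/3
After step 2:
  71/18 67/20 167/36
  337/120 423/100 273/80
  7/2 161/60 139/36
After step 3:
  3637/1080 4849/1200 8209/2160
  26069/7200 19781/6000 6457/1600
  1079/360 12847/3600 7169/2160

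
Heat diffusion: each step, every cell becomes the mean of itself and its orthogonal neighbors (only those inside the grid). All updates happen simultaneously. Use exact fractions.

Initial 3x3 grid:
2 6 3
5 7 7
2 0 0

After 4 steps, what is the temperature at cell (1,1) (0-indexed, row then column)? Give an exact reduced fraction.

Answer: 13933/3600

Derivation:
Step 1: cell (1,1) = 5
Step 2: cell (1,1) = 4
Step 3: cell (1,1) = 239/60
Step 4: cell (1,1) = 13933/3600
Full grid after step 4:
  10829/2592 74843/17280 22429/5184
  33109/8640 13933/3600 137431/34560
  17647/5184 119371/34560 9113/2592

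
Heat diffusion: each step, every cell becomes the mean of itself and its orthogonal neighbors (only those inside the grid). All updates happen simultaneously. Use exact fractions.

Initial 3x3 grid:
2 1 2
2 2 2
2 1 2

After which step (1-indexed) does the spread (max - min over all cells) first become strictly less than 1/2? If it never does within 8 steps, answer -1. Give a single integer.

Step 1: max=2, min=8/5, spread=2/5
  -> spread < 1/2 first at step 1
Step 2: max=91/50, min=401/240, spread=179/1200
Step 3: max=403/225, min=5177/3000, spread=589/9000
Step 4: max=318919/180000, min=1506449/864000, spread=121811/4320000
Step 5: max=1428577/810000, min=18908393/10800000, spread=417901/32400000
Step 6: max=1140936871/648000000, min=5458230641/3110400000, spread=91331699/15552000000
Step 7: max=5128744993/2916000000, min=68277345737/38880000000, spread=317762509/116640000000
Step 8: max=4101667991239/2332800000000, min=19673873113169/11197440000000, spread=70666223891/55987200000000

Answer: 1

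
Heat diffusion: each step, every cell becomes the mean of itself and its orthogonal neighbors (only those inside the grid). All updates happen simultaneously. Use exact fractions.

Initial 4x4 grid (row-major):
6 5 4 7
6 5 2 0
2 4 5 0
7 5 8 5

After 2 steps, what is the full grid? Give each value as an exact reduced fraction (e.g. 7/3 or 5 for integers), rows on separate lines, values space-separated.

After step 1:
  17/3 5 9/2 11/3
  19/4 22/5 16/5 9/4
  19/4 21/5 19/5 5/2
  14/3 6 23/4 13/3
After step 2:
  185/36 587/120 491/120 125/36
  587/120 431/100 363/100 697/240
  551/120 463/100 389/100 773/240
  185/36 1237/240 1193/240 151/36

Answer: 185/36 587/120 491/120 125/36
587/120 431/100 363/100 697/240
551/120 463/100 389/100 773/240
185/36 1237/240 1193/240 151/36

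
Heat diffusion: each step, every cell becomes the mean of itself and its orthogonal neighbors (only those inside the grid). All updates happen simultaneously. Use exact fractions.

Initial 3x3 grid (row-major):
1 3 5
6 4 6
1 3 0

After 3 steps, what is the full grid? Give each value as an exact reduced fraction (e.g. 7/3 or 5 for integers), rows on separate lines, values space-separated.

Answer: 7649/2160 17131/4800 529/135
2873/900 2677/750 50543/14400
853/270 5471/1800 2413/720

Derivation:
After step 1:
  10/3 13/4 14/3
  3 22/5 15/4
  10/3 2 3
After step 2:
  115/36 313/80 35/9
  211/60 82/25 949/240
  25/9 191/60 35/12
After step 3:
  7649/2160 17131/4800 529/135
  2873/900 2677/750 50543/14400
  853/270 5471/1800 2413/720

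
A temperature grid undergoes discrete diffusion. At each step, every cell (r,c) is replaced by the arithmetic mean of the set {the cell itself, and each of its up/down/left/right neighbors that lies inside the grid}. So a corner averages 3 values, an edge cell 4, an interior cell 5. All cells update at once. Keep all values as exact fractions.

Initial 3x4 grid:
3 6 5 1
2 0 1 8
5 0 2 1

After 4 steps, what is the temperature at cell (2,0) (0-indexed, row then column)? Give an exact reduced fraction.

Step 1: cell (2,0) = 7/3
Step 2: cell (2,0) = 79/36
Step 3: cell (2,0) = 4673/2160
Step 4: cell (2,0) = 3031/1296
Full grid after step 4:
  3761/1296 126323/43200 138191/43200 84319/25920
  73507/28800 10679/4000 198587/72000 532429/172800
  3031/1296 98173/43200 110141/43200 69679/25920

Answer: 3031/1296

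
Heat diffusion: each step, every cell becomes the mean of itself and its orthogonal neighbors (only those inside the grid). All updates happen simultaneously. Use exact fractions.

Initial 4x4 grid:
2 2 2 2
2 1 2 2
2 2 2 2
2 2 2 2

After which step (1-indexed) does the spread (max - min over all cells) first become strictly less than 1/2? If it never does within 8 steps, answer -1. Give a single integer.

Answer: 1

Derivation:
Step 1: max=2, min=7/4, spread=1/4
  -> spread < 1/2 first at step 1
Step 2: max=2, min=89/50, spread=11/50
Step 3: max=2, min=4433/2400, spread=367/2400
Step 4: max=1187/600, min=20029/10800, spread=1337/10800
Step 5: max=35531/18000, min=606331/324000, spread=33227/324000
Step 6: max=211951/108000, min=18225673/9720000, spread=849917/9720000
Step 7: max=3171467/1620000, min=549485653/291600000, spread=21378407/291600000
Step 8: max=948311657/486000000, min=16529537629/8748000000, spread=540072197/8748000000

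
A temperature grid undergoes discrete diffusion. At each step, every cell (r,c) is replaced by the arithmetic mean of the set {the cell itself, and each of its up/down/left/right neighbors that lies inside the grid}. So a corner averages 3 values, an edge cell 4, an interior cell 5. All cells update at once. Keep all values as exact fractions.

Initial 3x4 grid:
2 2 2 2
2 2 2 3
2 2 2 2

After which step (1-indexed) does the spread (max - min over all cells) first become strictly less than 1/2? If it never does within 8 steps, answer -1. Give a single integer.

Answer: 1

Derivation:
Step 1: max=7/3, min=2, spread=1/3
  -> spread < 1/2 first at step 1
Step 2: max=547/240, min=2, spread=67/240
Step 3: max=4757/2160, min=2, spread=437/2160
Step 4: max=1885531/864000, min=2009/1000, spread=29951/172800
Step 5: max=16767821/7776000, min=6829/3375, spread=206761/1555200
Step 6: max=6676995571/3110400000, min=10965671/5400000, spread=14430763/124416000
Step 7: max=398355741689/186624000000, min=881652727/432000000, spread=139854109/1492992000
Step 8: max=23817351890251/11197440000000, min=79611228977/38880000000, spread=7114543559/89579520000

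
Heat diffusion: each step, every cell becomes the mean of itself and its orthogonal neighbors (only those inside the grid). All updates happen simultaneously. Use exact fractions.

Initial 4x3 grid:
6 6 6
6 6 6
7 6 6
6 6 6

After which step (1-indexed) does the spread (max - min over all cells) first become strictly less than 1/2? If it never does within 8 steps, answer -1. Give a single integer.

Answer: 1

Derivation:
Step 1: max=19/3, min=6, spread=1/3
  -> spread < 1/2 first at step 1
Step 2: max=751/120, min=6, spread=31/120
Step 3: max=6691/1080, min=6, spread=211/1080
Step 4: max=664897/108000, min=10847/1800, spread=14077/108000
Step 5: max=5972407/972000, min=651683/108000, spread=5363/48600
Step 6: max=178700809/29160000, min=362869/60000, spread=93859/1166400
Step 7: max=10707874481/1749600000, min=588536467/97200000, spread=4568723/69984000
Step 8: max=641636435629/104976000000, min=17677618889/2916000000, spread=8387449/167961600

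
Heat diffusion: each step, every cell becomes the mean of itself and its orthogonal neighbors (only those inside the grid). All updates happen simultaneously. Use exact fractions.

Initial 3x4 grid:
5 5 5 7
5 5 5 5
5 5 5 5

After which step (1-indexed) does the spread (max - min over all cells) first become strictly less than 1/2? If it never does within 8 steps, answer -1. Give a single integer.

Answer: 3

Derivation:
Step 1: max=17/3, min=5, spread=2/3
Step 2: max=50/9, min=5, spread=5/9
Step 3: max=581/108, min=5, spread=41/108
  -> spread < 1/2 first at step 3
Step 4: max=69017/12960, min=5, spread=4217/12960
Step 5: max=4097149/777600, min=18079/3600, spread=38417/155520
Step 6: max=244480211/46656000, min=362597/72000, spread=1903471/9331200
Step 7: max=14597789089/2799360000, min=10915759/2160000, spread=18038617/111974400
Step 8: max=873076182851/167961600000, min=984926759/194400000, spread=883978523/6718464000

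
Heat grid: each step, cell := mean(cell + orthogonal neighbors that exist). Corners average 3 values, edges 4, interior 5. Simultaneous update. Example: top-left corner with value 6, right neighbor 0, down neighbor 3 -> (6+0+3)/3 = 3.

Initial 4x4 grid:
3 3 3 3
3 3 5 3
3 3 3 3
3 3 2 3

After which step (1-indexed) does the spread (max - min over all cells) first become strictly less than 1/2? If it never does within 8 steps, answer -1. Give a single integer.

Answer: 3

Derivation:
Step 1: max=7/2, min=8/3, spread=5/6
Step 2: max=17/5, min=101/36, spread=107/180
Step 3: max=791/240, min=10433/3600, spread=179/450
  -> spread < 1/2 first at step 3
Step 4: max=707/216, min=21221/7200, spread=7037/21600
Step 5: max=523877/162000, min=192667/64800, spread=84419/324000
Step 6: max=1563311/486000, min=19395983/6480000, spread=4344491/19440000
Step 7: max=465581987/145800000, min=175363519/58320000, spread=54346379/291600000
Step 8: max=138995843/43740000, min=26426201591/8748000000, spread=1372967009/8748000000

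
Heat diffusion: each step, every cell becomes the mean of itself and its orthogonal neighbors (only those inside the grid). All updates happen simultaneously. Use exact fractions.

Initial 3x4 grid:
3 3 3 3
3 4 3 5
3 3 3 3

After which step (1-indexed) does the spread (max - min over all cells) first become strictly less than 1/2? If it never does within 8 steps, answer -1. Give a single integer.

Answer: 2

Derivation:
Step 1: max=11/3, min=3, spread=2/3
Step 2: max=433/120, min=249/80, spread=119/240
  -> spread < 1/2 first at step 2
Step 3: max=7471/2160, min=1127/360, spread=709/2160
Step 4: max=1481377/432000, min=909473/288000, spread=46867/172800
Step 5: max=13164257/3888000, min=8255443/2592000, spread=312437/1555200
Step 6: max=5242573897/1555200000, min=3315769673/1036800000, spread=21513551/124416000
Step 7: max=312610200323/93312000000, min=200101708507/62208000000, spread=199322201/1492992000
Step 8: max=18706182584257/5598720000000, min=12036691677713/3732480000000, spread=10418321083/89579520000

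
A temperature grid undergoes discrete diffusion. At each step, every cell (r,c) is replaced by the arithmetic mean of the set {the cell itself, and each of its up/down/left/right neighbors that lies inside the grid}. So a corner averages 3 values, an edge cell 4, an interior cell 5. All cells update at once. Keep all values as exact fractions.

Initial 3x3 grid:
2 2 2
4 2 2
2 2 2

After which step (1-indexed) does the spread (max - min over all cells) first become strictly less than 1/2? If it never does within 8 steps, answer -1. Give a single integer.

Answer: 3

Derivation:
Step 1: max=8/3, min=2, spread=2/3
Step 2: max=307/120, min=2, spread=67/120
Step 3: max=2597/1080, min=207/100, spread=1807/5400
  -> spread < 1/2 first at step 3
Step 4: max=1021963/432000, min=5761/2700, spread=33401/144000
Step 5: max=9005933/3888000, min=583391/270000, spread=3025513/19440000
Step 6: max=3575326867/1555200000, min=31555949/14400000, spread=53531/497664
Step 7: max=212656925849/93312000000, min=8567116051/3888000000, spread=450953/5971968
Step 8: max=12706343560603/5598720000000, min=1034128610519/466560000000, spread=3799043/71663616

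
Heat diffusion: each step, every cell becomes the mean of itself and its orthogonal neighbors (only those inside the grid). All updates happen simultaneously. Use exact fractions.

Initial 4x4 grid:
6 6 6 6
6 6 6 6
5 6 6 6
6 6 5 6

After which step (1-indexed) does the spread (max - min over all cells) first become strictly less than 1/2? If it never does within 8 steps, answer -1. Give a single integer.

Answer: 1

Derivation:
Step 1: max=6, min=17/3, spread=1/3
  -> spread < 1/2 first at step 1
Step 2: max=6, min=103/18, spread=5/18
Step 3: max=6, min=3097/540, spread=143/540
Step 4: max=1346/225, min=93319/16200, spread=3593/16200
Step 5: max=161131/27000, min=561671/97200, spread=92003/486000
Step 6: max=200933/33750, min=84485143/14580000, spread=2317913/14580000
Step 7: max=46201/7776, min=2540241727/437400000, spread=58564523/437400000
Step 8: max=2161861007/364500000, min=76350473419/13122000000, spread=1476522833/13122000000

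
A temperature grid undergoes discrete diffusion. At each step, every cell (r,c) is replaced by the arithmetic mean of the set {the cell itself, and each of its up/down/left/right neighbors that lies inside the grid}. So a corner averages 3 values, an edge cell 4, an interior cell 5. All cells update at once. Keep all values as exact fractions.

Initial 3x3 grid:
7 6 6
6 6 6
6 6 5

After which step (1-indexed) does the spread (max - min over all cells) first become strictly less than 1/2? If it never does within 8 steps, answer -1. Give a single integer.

Answer: 3

Derivation:
Step 1: max=19/3, min=17/3, spread=2/3
Step 2: max=113/18, min=103/18, spread=5/9
Step 3: max=1337/216, min=1255/216, spread=41/108
  -> spread < 1/2 first at step 3
Step 4: max=15899/2592, min=15205/2592, spread=347/1296
Step 5: max=189545/31104, min=183703/31104, spread=2921/15552
Step 6: max=2264099/373248, min=2214877/373248, spread=24611/186624
Step 7: max=27081185/4478976, min=26666527/4478976, spread=207329/2239488
Step 8: max=324232907/53747712, min=320739637/53747712, spread=1746635/26873856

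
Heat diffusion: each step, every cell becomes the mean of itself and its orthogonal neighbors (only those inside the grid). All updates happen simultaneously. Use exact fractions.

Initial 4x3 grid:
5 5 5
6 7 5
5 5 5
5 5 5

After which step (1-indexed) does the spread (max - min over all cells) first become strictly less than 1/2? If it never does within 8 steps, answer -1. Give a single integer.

Answer: 3

Derivation:
Step 1: max=23/4, min=5, spread=3/4
Step 2: max=111/20, min=5, spread=11/20
Step 3: max=493/90, min=613/120, spread=133/360
  -> spread < 1/2 first at step 3
Step 4: max=70747/12960, min=3697/720, spread=4201/12960
Step 5: max=843037/155520, min=12433/2400, spread=186893/777600
Step 6: max=252185899/46656000, min=6739879/1296000, spread=1910051/9331200
Step 7: max=15072066641/2799360000, min=406157461/77760000, spread=90079609/559872000
Step 8: max=902082342979/167961600000, min=8145148813/1555200000, spread=896250847/6718464000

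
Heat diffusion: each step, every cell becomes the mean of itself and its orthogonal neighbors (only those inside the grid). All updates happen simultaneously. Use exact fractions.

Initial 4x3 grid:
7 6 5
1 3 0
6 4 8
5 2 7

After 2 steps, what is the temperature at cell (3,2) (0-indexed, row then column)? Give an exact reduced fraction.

Answer: 179/36

Derivation:
Step 1: cell (3,2) = 17/3
Step 2: cell (3,2) = 179/36
Full grid after step 2:
  85/18 983/240 155/36
  943/240 209/50 913/240
  1031/240 413/100 1141/240
  77/18 191/40 179/36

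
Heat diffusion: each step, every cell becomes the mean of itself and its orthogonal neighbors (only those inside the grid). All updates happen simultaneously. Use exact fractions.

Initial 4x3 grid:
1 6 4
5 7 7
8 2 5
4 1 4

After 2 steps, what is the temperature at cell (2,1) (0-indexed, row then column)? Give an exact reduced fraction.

Answer: 22/5

Derivation:
Step 1: cell (2,1) = 23/5
Step 2: cell (2,1) = 22/5
Full grid after step 2:
  55/12 587/120 191/36
  97/20 51/10 1279/240
  71/15 22/5 1091/240
  71/18 901/240 127/36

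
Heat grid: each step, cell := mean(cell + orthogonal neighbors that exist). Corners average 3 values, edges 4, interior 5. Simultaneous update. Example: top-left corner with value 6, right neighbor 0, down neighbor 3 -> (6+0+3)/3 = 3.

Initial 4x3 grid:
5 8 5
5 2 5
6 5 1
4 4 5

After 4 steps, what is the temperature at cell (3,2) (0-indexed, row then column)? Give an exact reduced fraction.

Answer: 132133/32400

Derivation:
Step 1: cell (3,2) = 10/3
Step 2: cell (3,2) = 71/18
Step 3: cell (3,2) = 8291/2160
Step 4: cell (3,2) = 132133/32400
Full grid after step 4:
  53771/10800 179087/36000 3771/800
  175207/36000 274447/60000 326039/72000
  485051/108000 8246/1875 884477/216000
  288391/64800 599513/144000 132133/32400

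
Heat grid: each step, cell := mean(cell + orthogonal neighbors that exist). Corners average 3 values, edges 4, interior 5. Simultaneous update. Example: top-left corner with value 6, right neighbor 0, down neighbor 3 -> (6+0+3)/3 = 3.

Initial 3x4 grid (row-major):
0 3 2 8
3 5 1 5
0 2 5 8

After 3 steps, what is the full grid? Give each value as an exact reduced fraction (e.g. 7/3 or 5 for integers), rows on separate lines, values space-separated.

After step 1:
  2 5/2 7/2 5
  2 14/5 18/5 11/2
  5/3 3 4 6
After step 2:
  13/6 27/10 73/20 14/3
  127/60 139/50 97/25 201/40
  20/9 43/15 83/20 31/6
After step 3:
  419/180 3389/1200 4469/1200 1601/360
  8357/3600 4303/1500 3897/1000 11243/2400
  1297/540 10817/3600 4819/1200 1721/360

Answer: 419/180 3389/1200 4469/1200 1601/360
8357/3600 4303/1500 3897/1000 11243/2400
1297/540 10817/3600 4819/1200 1721/360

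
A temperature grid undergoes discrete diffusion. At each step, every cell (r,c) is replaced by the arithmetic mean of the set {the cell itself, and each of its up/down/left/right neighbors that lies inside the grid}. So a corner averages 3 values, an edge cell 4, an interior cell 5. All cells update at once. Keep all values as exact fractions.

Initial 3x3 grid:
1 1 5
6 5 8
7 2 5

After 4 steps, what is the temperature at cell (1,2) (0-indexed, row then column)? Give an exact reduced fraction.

Answer: 4007221/864000

Derivation:
Step 1: cell (1,2) = 23/4
Step 2: cell (1,2) = 1189/240
Step 3: cell (1,2) = 68843/14400
Step 4: cell (1,2) = 4007221/864000
Full grid after step 4:
  522113/129600 897899/216000 569813/129600
  3690721/864000 1608577/360000 4007221/864000
  98623/21600 1356407/288000 34991/7200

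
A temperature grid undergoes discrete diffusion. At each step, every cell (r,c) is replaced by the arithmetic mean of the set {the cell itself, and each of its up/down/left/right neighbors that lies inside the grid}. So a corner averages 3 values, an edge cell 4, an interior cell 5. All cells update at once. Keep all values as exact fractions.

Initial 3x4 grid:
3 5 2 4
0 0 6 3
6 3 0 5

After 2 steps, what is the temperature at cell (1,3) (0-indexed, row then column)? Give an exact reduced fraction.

Answer: 371/120

Derivation:
Step 1: cell (1,3) = 9/2
Step 2: cell (1,3) = 371/120
Full grid after step 2:
  89/36 733/240 239/80 47/12
  643/240 12/5 69/20 371/120
  5/2 231/80 637/240 32/9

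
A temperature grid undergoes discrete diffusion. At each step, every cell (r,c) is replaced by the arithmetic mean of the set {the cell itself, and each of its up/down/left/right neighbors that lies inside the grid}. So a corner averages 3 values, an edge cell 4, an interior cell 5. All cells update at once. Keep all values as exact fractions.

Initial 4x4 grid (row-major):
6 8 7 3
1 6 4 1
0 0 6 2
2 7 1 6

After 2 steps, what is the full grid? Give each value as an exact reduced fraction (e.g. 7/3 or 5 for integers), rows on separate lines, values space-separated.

Answer: 5 421/80 1243/240 35/9
16/5 112/25 96/25 883/240
27/10 269/100 399/100 237/80
25/12 143/40 131/40 47/12

Derivation:
After step 1:
  5 27/4 11/2 11/3
  13/4 19/5 24/5 5/2
  3/4 19/5 13/5 15/4
  3 5/2 5 3
After step 2:
  5 421/80 1243/240 35/9
  16/5 112/25 96/25 883/240
  27/10 269/100 399/100 237/80
  25/12 143/40 131/40 47/12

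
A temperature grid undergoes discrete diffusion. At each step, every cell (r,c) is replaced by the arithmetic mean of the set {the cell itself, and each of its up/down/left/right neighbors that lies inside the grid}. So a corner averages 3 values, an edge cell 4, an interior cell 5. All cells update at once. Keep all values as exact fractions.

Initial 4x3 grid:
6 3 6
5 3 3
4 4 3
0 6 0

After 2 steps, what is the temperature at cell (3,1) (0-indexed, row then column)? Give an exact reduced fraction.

Answer: 77/24

Derivation:
Step 1: cell (3,1) = 5/2
Step 2: cell (3,1) = 77/24
Full grid after step 2:
  41/9 503/120 49/12
  961/240 407/100 277/80
  181/48 317/100 53/16
  109/36 77/24 8/3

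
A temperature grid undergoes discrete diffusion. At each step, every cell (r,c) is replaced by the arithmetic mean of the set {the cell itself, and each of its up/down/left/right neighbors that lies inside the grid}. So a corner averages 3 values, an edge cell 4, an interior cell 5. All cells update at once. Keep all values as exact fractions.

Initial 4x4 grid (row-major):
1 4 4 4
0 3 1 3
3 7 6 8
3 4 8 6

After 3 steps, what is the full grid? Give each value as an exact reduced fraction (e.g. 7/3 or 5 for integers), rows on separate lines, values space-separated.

Answer: 1049/432 817/288 24529/7200 2011/540
1969/720 4007/1200 5929/1500 31579/7200
12733/3600 12517/3000 6127/1200 1547/288
4363/1080 2201/450 254/45 2641/432

Derivation:
After step 1:
  5/3 3 13/4 11/3
  7/4 3 17/5 4
  13/4 23/5 6 23/4
  10/3 11/2 6 22/3
After step 2:
  77/36 131/48 799/240 131/36
  29/12 63/20 393/100 1009/240
  97/30 447/100 103/20 277/48
  145/36 583/120 149/24 229/36
After step 3:
  1049/432 817/288 24529/7200 2011/540
  1969/720 4007/1200 5929/1500 31579/7200
  12733/3600 12517/3000 6127/1200 1547/288
  4363/1080 2201/450 254/45 2641/432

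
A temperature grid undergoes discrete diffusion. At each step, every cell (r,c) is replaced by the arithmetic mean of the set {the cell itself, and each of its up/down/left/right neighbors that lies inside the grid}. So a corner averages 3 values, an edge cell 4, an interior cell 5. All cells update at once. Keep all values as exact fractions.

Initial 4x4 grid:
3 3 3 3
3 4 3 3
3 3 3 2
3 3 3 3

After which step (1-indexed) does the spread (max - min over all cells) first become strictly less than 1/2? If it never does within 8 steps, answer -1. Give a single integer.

Step 1: max=13/4, min=8/3, spread=7/12
Step 2: max=161/50, min=329/120, spread=287/600
  -> spread < 1/2 first at step 2
Step 3: max=7567/2400, min=3029/1080, spread=7523/21600
Step 4: max=33971/10800, min=92861/32400, spread=2263/8100
Step 5: max=40433/12960, min=2802683/972000, spread=7181/30375
Step 6: max=6049093/1944000, min=84930863/29160000, spread=1451383/7290000
Step 7: max=902516567/291600000, min=2561054129/874800000, spread=36623893/218700000
Step 8: max=26984882681/8748000000, min=77259853631/26244000000, spread=923698603/6561000000

Answer: 2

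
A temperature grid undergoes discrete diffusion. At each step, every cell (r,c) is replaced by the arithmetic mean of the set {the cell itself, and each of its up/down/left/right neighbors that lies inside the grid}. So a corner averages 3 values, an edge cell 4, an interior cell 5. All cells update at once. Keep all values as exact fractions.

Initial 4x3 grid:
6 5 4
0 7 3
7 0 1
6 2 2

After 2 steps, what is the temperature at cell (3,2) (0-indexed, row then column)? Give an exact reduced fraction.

Step 1: cell (3,2) = 5/3
Step 2: cell (3,2) = 17/9
Full grid after step 2:
  85/18 97/24 53/12
  179/48 413/100 49/16
  333/80 273/100 619/240
  43/12 377/120 17/9

Answer: 17/9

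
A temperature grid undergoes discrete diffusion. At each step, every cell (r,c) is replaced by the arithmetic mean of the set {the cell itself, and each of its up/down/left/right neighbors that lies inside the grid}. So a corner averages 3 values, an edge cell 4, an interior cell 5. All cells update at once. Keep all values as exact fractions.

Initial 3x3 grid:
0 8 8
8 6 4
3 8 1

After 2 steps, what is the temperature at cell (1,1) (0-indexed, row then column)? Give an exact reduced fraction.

Step 1: cell (1,1) = 34/5
Step 2: cell (1,1) = 129/25
Full grid after step 2:
  181/36 243/40 203/36
  1363/240 129/25 451/80
  181/36 659/120 163/36

Answer: 129/25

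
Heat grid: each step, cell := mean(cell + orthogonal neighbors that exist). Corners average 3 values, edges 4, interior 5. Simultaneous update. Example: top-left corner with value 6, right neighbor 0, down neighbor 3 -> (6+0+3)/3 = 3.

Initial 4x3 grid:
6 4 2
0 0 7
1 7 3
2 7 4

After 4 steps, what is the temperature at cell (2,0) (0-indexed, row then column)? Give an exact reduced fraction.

Answer: 715349/216000

Derivation:
Step 1: cell (2,0) = 5/2
Step 2: cell (2,0) = 671/240
Step 3: cell (2,0) = 23747/7200
Step 4: cell (2,0) = 715349/216000
Full grid after step 4:
  194657/64800 360617/108000 227057/64800
  681149/216000 301211/90000 815399/216000
  715349/216000 4713/1250 862099/216000
  237557/64800 283103/72000 278257/64800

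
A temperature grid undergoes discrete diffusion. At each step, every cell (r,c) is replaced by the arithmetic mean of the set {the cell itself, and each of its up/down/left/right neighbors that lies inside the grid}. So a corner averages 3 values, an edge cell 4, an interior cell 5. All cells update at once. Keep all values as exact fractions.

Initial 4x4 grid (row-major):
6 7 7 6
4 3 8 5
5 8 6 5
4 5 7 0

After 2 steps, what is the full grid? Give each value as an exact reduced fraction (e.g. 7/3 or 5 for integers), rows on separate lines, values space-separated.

After step 1:
  17/3 23/4 7 6
  9/2 6 29/5 6
  21/4 27/5 34/5 4
  14/3 6 9/2 4
After step 2:
  191/36 293/48 491/80 19/3
  257/48 549/100 158/25 109/20
  1189/240 589/100 53/10 26/5
  191/36 617/120 213/40 25/6

Answer: 191/36 293/48 491/80 19/3
257/48 549/100 158/25 109/20
1189/240 589/100 53/10 26/5
191/36 617/120 213/40 25/6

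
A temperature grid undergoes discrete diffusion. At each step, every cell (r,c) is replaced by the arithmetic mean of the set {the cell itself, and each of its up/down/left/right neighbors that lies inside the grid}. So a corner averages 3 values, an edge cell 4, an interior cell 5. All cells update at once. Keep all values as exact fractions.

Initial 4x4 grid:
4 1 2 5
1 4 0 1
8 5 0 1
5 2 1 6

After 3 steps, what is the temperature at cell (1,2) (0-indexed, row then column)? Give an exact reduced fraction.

Answer: 263/120

Derivation:
Step 1: cell (1,2) = 7/5
Step 2: cell (1,2) = 7/4
Step 3: cell (1,2) = 263/120
Full grid after step 3:
  683/240 6193/2400 2999/1440 2267/1080
  1363/400 5299/2000 263/120 2807/1440
  4549/1200 3231/1000 2723/1200 15091/7200
  1483/360 669/200 4699/1800 4789/2160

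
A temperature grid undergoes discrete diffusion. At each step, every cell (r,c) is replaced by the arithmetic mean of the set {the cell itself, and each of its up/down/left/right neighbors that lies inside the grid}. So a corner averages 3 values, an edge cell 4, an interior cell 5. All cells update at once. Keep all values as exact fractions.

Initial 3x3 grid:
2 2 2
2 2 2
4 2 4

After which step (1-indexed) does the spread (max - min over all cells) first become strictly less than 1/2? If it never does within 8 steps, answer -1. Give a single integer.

Answer: 3

Derivation:
Step 1: max=3, min=2, spread=1
Step 2: max=49/18, min=2, spread=13/18
Step 3: max=1877/720, min=155/72, spread=109/240
  -> spread < 1/2 first at step 3
Step 4: max=32549/12960, min=3961/1800, spread=20149/64800
Step 5: max=6413933/2592000, min=586891/259200, spread=545023/2592000
Step 6: max=378423751/155520000, min=7411237/3240000, spread=36295/248832
Step 7: max=22547570597/9331200000, min=1799335831/777600000, spread=305773/2985984
Step 8: max=1343058670159/559872000000, min=18094575497/7776000000, spread=2575951/35831808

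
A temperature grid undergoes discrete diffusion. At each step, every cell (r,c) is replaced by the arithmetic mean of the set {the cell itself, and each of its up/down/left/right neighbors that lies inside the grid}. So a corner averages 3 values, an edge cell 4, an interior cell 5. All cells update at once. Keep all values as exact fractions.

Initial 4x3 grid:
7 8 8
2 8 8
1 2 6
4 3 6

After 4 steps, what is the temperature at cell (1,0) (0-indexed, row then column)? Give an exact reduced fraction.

Answer: 1080547/216000

Derivation:
Step 1: cell (1,0) = 9/2
Step 2: cell (1,0) = 1081/240
Step 3: cell (1,0) = 35461/7200
Step 4: cell (1,0) = 1080547/216000
Full grid after step 4:
  745427/129600 5395933/864000 289159/43200
  1080547/216000 2024177/360000 109681/18000
  895987/216000 1663877/360000 47213/9000
  476747/129600 3575893/864000 200299/43200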